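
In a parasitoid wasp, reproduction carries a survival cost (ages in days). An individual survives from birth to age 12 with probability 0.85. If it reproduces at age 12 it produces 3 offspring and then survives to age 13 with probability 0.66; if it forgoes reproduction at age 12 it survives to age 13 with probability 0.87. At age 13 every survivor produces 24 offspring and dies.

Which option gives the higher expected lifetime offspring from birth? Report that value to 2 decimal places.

breed at age 12: R₀ = 0.85 × (3 + 0.66 × 24) = 0.85 × 18.8400 = 16.0140
delay to age 13: R₀ = 0.85 × (0.87 × 24) = 0.85 × 20.8800 = 17.7480
Higher: delay to age 13 (17.7480).

17.75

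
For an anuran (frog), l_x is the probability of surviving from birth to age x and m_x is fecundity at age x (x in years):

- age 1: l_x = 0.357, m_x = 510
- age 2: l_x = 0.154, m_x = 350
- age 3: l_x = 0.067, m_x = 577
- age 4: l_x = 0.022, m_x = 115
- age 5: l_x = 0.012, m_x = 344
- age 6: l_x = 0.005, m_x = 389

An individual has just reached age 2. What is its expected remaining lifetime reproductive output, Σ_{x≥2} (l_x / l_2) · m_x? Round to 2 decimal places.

656.90

l_2 = 0.154. Conditional survival from age 2 to x is l_x / l_2.
  x=2: (0.154/0.154) × 350 = 350.0000
  x=3: (0.067/0.154) × 577 = 251.0325
  x=4: (0.022/0.154) × 115 = 16.4286
  x=5: (0.012/0.154) × 344 = 26.8052
  x=6: (0.005/0.154) × 389 = 12.6299
Sum = 350.0000 + 251.0325 + 16.4286 + 26.8052 + 12.6299 = 656.8961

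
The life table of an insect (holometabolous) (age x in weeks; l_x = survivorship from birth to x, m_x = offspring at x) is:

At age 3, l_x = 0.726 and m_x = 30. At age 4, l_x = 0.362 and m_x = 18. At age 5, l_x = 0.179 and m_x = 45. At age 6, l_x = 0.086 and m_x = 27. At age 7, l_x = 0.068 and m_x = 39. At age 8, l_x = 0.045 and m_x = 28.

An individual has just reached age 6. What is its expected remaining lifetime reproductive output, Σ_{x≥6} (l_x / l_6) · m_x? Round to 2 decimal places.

72.49

l_6 = 0.086. Conditional survival from age 6 to x is l_x / l_6.
  x=6: (0.086/0.086) × 27 = 27.0000
  x=7: (0.068/0.086) × 39 = 30.8372
  x=8: (0.045/0.086) × 28 = 14.6512
Sum = 27.0000 + 30.8372 + 14.6512 = 72.4884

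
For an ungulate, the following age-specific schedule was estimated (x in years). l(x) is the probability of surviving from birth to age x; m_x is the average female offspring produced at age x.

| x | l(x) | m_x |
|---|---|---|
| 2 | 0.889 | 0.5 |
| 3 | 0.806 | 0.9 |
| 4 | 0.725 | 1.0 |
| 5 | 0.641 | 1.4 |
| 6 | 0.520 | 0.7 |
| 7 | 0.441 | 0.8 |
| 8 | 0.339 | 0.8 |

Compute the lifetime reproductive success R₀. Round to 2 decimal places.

R₀ = Σ l(x) m_x:
  age 2: 0.889 × 0.5 = 0.4445
  age 3: 0.806 × 0.9 = 0.7254
  age 4: 0.725 × 1.0 = 0.7250
  age 5: 0.641 × 1.4 = 0.8974
  age 6: 0.520 × 0.7 = 0.3640
  age 7: 0.441 × 0.8 = 0.3528
  age 8: 0.339 × 0.8 = 0.2712
R₀ = 0.4445 + 0.7254 + 0.7250 + 0.8974 + 0.3640 + 0.3528 + 0.2712 = 3.7803

3.78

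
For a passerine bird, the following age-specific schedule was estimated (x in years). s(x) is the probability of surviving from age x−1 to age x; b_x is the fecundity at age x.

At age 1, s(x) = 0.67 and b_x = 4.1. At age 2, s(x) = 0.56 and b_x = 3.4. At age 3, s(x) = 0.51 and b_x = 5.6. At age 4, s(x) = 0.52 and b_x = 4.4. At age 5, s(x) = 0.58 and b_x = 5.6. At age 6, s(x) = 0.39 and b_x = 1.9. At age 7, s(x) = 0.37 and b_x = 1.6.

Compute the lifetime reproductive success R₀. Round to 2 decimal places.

5.91

Survivorship from birth: l_x = s_1·s_2·…·s_x.
  l_1 = 0.67000
  l_2 = 0.37520
  l_3 = 0.19135
  l_4 = 0.09950
  l_5 = 0.05771
  l_6 = 0.02251
  l_7 = 0.00833
R₀ = Σ l_x b_x:
  age 1: 0.67000 × 4.1 = 2.7470
  age 2: 0.37520 × 3.4 = 1.2757
  age 3: 0.19135 × 5.6 = 1.0716
  age 4: 0.09950 × 4.4 = 0.4378
  age 5: 0.05771 × 5.6 = 0.3232
  age 6: 0.02251 × 1.9 = 0.0428
  age 7: 0.00833 × 1.6 = 0.0133
R₀ = 2.7470 + 1.2757 + 1.0716 + 0.4378 + 0.3232 + 0.0428 + 0.0133 = 5.9113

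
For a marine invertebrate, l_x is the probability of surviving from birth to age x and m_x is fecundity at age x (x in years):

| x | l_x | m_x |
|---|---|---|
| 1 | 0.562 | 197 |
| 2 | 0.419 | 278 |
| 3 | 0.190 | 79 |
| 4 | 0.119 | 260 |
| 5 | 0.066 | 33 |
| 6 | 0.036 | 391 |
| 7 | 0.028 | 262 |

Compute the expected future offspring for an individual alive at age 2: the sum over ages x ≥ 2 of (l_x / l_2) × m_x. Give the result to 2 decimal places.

l_2 = 0.419. Conditional survival from age 2 to x is l_x / l_2.
  x=2: (0.419/0.419) × 278 = 278.0000
  x=3: (0.190/0.419) × 79 = 35.8234
  x=4: (0.119/0.419) × 260 = 73.8425
  x=5: (0.066/0.419) × 33 = 5.1981
  x=6: (0.036/0.419) × 391 = 33.5943
  x=7: (0.028/0.419) × 262 = 17.5084
Sum = 278.0000 + 35.8234 + 73.8425 + 5.1981 + 33.5943 + 17.5084 = 443.9666

443.97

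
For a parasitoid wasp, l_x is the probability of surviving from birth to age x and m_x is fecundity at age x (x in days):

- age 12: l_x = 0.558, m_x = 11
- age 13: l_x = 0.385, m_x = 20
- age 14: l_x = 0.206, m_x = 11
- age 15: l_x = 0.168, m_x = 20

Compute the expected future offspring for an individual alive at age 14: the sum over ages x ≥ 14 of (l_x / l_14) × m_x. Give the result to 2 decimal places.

27.31

l_14 = 0.206. Conditional survival from age 14 to x is l_x / l_14.
  x=14: (0.206/0.206) × 11 = 11.0000
  x=15: (0.168/0.206) × 20 = 16.3107
Sum = 11.0000 + 16.3107 = 27.3107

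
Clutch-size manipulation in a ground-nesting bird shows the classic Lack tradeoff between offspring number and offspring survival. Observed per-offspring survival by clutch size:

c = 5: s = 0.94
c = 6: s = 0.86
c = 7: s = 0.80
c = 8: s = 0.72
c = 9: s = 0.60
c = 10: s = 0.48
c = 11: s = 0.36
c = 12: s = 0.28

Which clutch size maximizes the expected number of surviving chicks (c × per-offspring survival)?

8

Expected surviving chicks = c × s(c):
  c=5: 5 × 0.94 = 4.700
  c=6: 6 × 0.86 = 5.160
  c=7: 7 × 0.80 = 5.600
  c=8: 8 × 0.72 = 5.760
  c=9: 9 × 0.60 = 5.400
  c=10: 10 × 0.48 = 4.800
  c=11: 11 × 0.36 = 3.960
  c=12: 12 × 0.28 = 3.360
Maximum at c = 8 (5.760 surviving chicks).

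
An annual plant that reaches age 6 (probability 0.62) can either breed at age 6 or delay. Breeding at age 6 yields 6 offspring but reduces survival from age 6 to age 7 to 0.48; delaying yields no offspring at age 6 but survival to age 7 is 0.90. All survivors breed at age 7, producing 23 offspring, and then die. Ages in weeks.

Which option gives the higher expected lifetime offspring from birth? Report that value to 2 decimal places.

12.83

breed at age 6: R₀ = 0.62 × (6 + 0.48 × 23) = 0.62 × 17.0400 = 10.5648
delay to age 7: R₀ = 0.62 × (0.90 × 23) = 0.62 × 20.7000 = 12.8340
Higher: delay to age 7 (12.8340).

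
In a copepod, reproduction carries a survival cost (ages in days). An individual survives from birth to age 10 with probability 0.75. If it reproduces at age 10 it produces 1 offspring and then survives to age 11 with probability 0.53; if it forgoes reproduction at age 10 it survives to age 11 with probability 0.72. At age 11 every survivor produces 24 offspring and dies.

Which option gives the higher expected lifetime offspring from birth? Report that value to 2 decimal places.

breed at age 10: R₀ = 0.75 × (1 + 0.53 × 24) = 0.75 × 13.7200 = 10.2900
delay to age 11: R₀ = 0.75 × (0.72 × 24) = 0.75 × 17.2800 = 12.9600
Higher: delay to age 11 (12.9600).

12.96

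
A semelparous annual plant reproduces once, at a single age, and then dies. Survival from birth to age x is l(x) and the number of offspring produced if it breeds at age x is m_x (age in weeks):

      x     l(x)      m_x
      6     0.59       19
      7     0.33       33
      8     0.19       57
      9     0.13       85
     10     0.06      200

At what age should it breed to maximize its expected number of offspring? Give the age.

Expected offspring if breeding at age x = l(x) × m_x:
  age 6: 0.59 × 19 = 11.210
  age 7: 0.33 × 33 = 10.890
  age 8: 0.19 × 57 = 10.830
  age 9: 0.13 × 85 = 11.050
  age 10: 0.06 × 200 = 12.000
Maximum at age 10 (12.000).

10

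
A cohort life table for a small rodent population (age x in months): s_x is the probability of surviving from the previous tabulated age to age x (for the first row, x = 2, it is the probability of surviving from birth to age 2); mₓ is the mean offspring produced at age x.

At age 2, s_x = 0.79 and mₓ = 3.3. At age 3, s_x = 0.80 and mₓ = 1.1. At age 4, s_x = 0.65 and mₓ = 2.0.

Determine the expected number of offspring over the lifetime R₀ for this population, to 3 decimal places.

4.124

Survivorship from birth: l_x = s_2·s_3·…·s_x.
  l_2 = 0.79000
  l_3 = 0.63200
  l_4 = 0.41080
R₀ = Σ l_x mₓ:
  age 2: 0.79000 × 3.3 = 2.6070
  age 3: 0.63200 × 1.1 = 0.6952
  age 4: 0.41080 × 2.0 = 0.8216
R₀ = 2.6070 + 0.6952 + 0.8216 = 4.1238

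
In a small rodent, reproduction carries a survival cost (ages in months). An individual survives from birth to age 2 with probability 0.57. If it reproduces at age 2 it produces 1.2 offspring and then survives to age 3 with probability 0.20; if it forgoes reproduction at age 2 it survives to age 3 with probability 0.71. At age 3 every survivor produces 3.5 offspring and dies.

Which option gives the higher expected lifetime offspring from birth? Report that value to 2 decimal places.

breed at age 2: R₀ = 0.57 × (1.2 + 0.20 × 3.5) = 0.57 × 1.9000 = 1.0830
delay to age 3: R₀ = 0.57 × (0.71 × 3.5) = 0.57 × 2.4850 = 1.4164
Higher: delay to age 3 (1.4164).

1.42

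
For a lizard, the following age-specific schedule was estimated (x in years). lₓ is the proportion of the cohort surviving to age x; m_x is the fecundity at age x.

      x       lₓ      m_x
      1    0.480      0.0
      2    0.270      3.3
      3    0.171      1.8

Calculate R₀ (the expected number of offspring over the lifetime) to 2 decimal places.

1.20

R₀ = Σ lₓ m_x:
  age 1: 0.480 × 0.0 = 0.0000
  age 2: 0.270 × 3.3 = 0.8910
  age 3: 0.171 × 1.8 = 0.3078
R₀ = 0.0000 + 0.8910 + 0.3078 = 1.1988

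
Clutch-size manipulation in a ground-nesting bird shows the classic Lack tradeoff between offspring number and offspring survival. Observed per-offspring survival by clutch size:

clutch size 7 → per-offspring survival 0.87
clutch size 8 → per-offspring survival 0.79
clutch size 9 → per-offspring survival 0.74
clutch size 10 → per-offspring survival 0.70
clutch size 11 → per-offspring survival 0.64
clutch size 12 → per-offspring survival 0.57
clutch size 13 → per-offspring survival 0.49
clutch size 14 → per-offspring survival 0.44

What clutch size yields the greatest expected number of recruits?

11

Expected recruits = c × s(c):
  c=7: 7 × 0.87 = 6.090
  c=8: 8 × 0.79 = 6.320
  c=9: 9 × 0.74 = 6.660
  c=10: 10 × 0.70 = 7.000
  c=11: 11 × 0.64 = 7.040
  c=12: 12 × 0.57 = 6.840
  c=13: 13 × 0.49 = 6.370
  c=14: 14 × 0.44 = 6.160
Maximum at c = 11 (7.040 recruits).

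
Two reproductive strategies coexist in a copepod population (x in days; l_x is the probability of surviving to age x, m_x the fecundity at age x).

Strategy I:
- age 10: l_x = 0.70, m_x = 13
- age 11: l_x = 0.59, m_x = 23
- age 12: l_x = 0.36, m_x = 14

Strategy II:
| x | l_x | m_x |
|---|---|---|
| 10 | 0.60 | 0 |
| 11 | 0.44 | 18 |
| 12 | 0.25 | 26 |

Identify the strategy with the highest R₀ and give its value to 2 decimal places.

Strategy I: R₀ = 0.70×13 + 0.59×23 + 0.36×14 = 27.7100
Strategy II: R₀ = 0.60×0 + 0.44×18 + 0.25×26 = 14.4200
Highest R₀: strategy I with 27.7100.

27.71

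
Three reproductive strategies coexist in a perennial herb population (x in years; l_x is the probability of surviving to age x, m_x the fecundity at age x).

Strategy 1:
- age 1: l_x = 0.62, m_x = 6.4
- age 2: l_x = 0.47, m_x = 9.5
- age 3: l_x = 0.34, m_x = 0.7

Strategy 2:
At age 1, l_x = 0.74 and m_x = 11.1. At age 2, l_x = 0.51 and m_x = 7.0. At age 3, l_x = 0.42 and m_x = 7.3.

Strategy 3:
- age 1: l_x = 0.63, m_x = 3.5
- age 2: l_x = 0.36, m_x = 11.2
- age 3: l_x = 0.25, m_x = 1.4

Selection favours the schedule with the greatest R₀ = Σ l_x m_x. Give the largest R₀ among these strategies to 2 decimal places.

14.85

Strategy 1: R₀ = 0.62×6.4 + 0.47×9.5 + 0.34×0.7 = 8.6710
Strategy 2: R₀ = 0.74×11.1 + 0.51×7.0 + 0.42×7.3 = 14.8500
Strategy 3: R₀ = 0.63×3.5 + 0.36×11.2 + 0.25×1.4 = 6.5870
Highest R₀: strategy 2 with 14.8500.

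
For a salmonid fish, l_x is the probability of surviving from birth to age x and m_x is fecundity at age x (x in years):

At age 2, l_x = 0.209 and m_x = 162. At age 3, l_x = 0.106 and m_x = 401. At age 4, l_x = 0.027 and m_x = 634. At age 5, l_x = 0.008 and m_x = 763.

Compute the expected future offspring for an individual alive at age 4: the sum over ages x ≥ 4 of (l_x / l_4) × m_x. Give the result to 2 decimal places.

860.07

l_4 = 0.027. Conditional survival from age 4 to x is l_x / l_4.
  x=4: (0.027/0.027) × 634 = 634.0000
  x=5: (0.008/0.027) × 763 = 226.0741
Sum = 634.0000 + 226.0741 = 860.0741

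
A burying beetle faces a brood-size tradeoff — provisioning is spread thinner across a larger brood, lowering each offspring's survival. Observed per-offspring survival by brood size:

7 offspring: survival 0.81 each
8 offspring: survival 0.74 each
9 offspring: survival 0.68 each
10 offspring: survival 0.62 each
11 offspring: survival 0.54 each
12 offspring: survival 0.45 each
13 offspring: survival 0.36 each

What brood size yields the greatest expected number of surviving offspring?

Expected surviving offspring = c × s(c):
  c=7: 7 × 0.81 = 5.670
  c=8: 8 × 0.74 = 5.920
  c=9: 9 × 0.68 = 6.120
  c=10: 10 × 0.62 = 6.200
  c=11: 11 × 0.54 = 5.940
  c=12: 12 × 0.45 = 5.400
  c=13: 13 × 0.36 = 4.680
Maximum at c = 10 (6.200 surviving offspring).

10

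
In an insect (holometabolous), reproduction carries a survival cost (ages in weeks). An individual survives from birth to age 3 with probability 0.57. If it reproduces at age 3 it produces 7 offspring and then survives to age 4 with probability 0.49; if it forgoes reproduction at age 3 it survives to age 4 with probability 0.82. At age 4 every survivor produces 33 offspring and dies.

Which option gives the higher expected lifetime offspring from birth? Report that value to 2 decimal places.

breed at age 3: R₀ = 0.57 × (7 + 0.49 × 33) = 0.57 × 23.1700 = 13.2069
delay to age 4: R₀ = 0.57 × (0.82 × 33) = 0.57 × 27.0600 = 15.4242
Higher: delay to age 4 (15.4242).

15.42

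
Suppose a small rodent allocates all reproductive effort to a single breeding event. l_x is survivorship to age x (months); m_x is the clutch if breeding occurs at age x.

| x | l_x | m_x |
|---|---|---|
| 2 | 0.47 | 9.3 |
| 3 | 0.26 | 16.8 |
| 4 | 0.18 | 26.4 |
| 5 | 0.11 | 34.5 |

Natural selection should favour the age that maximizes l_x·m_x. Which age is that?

4

Expected offspring if breeding at age x = l_x × m_x:
  age 2: 0.47 × 9.3 = 4.371
  age 3: 0.26 × 16.8 = 4.368
  age 4: 0.18 × 26.4 = 4.752
  age 5: 0.11 × 34.5 = 3.795
Maximum at age 4 (4.752).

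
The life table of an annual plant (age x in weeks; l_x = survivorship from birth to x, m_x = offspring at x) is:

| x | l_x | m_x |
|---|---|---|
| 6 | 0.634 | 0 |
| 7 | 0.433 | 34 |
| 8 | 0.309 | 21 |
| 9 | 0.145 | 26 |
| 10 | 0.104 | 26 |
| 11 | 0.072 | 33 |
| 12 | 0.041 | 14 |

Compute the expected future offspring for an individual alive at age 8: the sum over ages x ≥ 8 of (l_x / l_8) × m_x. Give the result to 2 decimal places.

l_8 = 0.309. Conditional survival from age 8 to x is l_x / l_8.
  x=8: (0.309/0.309) × 21 = 21.0000
  x=9: (0.145/0.309) × 26 = 12.2006
  x=10: (0.104/0.309) × 26 = 8.7508
  x=11: (0.072/0.309) × 33 = 7.6893
  x=12: (0.041/0.309) × 14 = 1.8576
Sum = 21.0000 + 12.2006 + 8.7508 + 7.6893 + 1.8576 = 51.4984

51.50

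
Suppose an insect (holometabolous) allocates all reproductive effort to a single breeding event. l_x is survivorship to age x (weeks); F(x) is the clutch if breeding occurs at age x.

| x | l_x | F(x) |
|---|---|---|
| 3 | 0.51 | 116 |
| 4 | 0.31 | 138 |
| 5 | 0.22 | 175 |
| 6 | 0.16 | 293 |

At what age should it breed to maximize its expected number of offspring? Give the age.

Expected offspring if breeding at age x = l_x × F(x):
  age 3: 0.51 × 116 = 59.160
  age 4: 0.31 × 138 = 42.780
  age 5: 0.22 × 175 = 38.500
  age 6: 0.16 × 293 = 46.880
Maximum at age 3 (59.160).

3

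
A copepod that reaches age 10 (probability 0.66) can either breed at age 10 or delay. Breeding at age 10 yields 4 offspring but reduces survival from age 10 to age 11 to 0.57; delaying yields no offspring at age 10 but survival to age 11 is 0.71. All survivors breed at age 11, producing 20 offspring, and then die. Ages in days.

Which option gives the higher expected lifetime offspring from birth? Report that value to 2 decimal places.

breed at age 10: R₀ = 0.66 × (4 + 0.57 × 20) = 0.66 × 15.4000 = 10.1640
delay to age 11: R₀ = 0.66 × (0.71 × 20) = 0.66 × 14.2000 = 9.3720
Higher: breed at age 10 (10.1640).

10.16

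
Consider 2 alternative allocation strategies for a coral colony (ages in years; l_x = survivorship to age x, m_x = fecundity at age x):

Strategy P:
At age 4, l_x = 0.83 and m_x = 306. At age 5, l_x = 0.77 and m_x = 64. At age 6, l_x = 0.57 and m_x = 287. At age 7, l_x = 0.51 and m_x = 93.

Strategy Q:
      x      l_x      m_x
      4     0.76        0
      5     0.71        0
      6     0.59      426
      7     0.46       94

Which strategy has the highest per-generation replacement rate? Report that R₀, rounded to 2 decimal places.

514.28

Strategy P: R₀ = 0.83×306 + 0.77×64 + 0.57×287 + 0.51×93 = 514.2800
Strategy Q: R₀ = 0.76×0 + 0.71×0 + 0.59×426 + 0.46×94 = 294.5800
Highest R₀: strategy P with 514.2800.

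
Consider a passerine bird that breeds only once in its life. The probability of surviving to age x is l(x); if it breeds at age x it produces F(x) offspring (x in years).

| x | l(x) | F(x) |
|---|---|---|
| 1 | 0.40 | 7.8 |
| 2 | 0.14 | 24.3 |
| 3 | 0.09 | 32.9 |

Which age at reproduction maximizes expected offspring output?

Expected offspring if breeding at age x = l(x) × F(x):
  age 1: 0.40 × 7.8 = 3.120
  age 2: 0.14 × 24.3 = 3.402
  age 3: 0.09 × 32.9 = 2.961
Maximum at age 2 (3.402).

2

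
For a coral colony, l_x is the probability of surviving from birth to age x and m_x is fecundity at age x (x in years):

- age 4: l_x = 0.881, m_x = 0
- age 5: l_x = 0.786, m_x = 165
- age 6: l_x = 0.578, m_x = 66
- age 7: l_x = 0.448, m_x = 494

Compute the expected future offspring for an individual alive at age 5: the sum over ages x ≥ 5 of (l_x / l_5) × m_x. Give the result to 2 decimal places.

495.10

l_5 = 0.786. Conditional survival from age 5 to x is l_x / l_5.
  x=5: (0.786/0.786) × 165 = 165.0000
  x=6: (0.578/0.786) × 66 = 48.5344
  x=7: (0.448/0.786) × 494 = 281.5674
Sum = 165.0000 + 48.5344 + 281.5674 = 495.1018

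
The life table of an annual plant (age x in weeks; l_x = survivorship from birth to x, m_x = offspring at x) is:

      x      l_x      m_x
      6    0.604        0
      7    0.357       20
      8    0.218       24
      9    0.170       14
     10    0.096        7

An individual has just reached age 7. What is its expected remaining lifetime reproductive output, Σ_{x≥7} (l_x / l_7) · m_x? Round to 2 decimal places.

43.20

l_7 = 0.357. Conditional survival from age 7 to x is l_x / l_7.
  x=7: (0.357/0.357) × 20 = 20.0000
  x=8: (0.218/0.357) × 24 = 14.6555
  x=9: (0.170/0.357) × 14 = 6.6667
  x=10: (0.096/0.357) × 7 = 1.8824
Sum = 20.0000 + 14.6555 + 6.6667 + 1.8824 = 43.2045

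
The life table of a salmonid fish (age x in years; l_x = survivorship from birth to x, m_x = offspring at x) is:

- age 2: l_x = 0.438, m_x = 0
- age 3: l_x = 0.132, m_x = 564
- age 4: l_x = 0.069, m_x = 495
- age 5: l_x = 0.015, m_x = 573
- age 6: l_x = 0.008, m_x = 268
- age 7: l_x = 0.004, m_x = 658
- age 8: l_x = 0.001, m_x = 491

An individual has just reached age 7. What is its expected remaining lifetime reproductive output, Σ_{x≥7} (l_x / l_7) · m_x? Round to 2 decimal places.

l_7 = 0.004. Conditional survival from age 7 to x is l_x / l_7.
  x=7: (0.004/0.004) × 658 = 658.0000
  x=8: (0.001/0.004) × 491 = 122.7500
Sum = 658.0000 + 122.7500 = 780.7500

780.75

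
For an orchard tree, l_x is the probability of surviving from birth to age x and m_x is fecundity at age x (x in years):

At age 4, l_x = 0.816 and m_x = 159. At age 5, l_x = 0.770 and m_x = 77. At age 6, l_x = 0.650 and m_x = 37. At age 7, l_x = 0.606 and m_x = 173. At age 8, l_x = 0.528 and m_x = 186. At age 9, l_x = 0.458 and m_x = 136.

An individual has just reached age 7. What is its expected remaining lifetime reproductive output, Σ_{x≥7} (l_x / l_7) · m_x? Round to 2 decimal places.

l_7 = 0.606. Conditional survival from age 7 to x is l_x / l_7.
  x=7: (0.606/0.606) × 173 = 173.0000
  x=8: (0.528/0.606) × 186 = 162.0594
  x=9: (0.458/0.606) × 136 = 102.7855
Sum = 173.0000 + 162.0594 + 102.7855 = 437.8449

437.84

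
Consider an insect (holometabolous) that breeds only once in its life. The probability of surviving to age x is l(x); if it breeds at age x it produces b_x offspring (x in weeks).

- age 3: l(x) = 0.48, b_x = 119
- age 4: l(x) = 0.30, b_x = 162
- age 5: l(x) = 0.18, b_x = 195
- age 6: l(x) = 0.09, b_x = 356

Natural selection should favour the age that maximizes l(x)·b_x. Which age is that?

Expected offspring if breeding at age x = l(x) × b_x:
  age 3: 0.48 × 119 = 57.120
  age 4: 0.30 × 162 = 48.600
  age 5: 0.18 × 195 = 35.100
  age 6: 0.09 × 356 = 32.040
Maximum at age 3 (57.120).

3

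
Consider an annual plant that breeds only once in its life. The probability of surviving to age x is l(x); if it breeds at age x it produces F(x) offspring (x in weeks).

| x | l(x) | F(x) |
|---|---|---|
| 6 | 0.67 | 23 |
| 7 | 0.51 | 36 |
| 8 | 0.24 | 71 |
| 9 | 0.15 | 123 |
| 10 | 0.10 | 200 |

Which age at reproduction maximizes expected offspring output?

Expected offspring if breeding at age x = l(x) × F(x):
  age 6: 0.67 × 23 = 15.410
  age 7: 0.51 × 36 = 18.360
  age 8: 0.24 × 71 = 17.040
  age 9: 0.15 × 123 = 18.450
  age 10: 0.10 × 200 = 20.000
Maximum at age 10 (20.000).

10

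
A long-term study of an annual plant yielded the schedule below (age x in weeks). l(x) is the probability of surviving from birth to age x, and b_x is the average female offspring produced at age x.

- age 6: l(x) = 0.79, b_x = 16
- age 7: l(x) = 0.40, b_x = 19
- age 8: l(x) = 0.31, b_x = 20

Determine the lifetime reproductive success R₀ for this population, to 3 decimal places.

R₀ = Σ l(x) b_x:
  age 6: 0.79 × 16 = 12.6400
  age 7: 0.40 × 19 = 7.6000
  age 8: 0.31 × 20 = 6.2000
R₀ = 12.6400 + 7.6000 + 6.2000 = 26.4400

26.440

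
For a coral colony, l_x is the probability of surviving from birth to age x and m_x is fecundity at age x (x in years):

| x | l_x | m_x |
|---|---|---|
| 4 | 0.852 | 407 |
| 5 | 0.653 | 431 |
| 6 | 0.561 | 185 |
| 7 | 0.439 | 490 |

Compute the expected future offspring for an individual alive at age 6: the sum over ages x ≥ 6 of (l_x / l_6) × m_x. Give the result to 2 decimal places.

568.44

l_6 = 0.561. Conditional survival from age 6 to x is l_x / l_6.
  x=6: (0.561/0.561) × 185 = 185.0000
  x=7: (0.439/0.561) × 490 = 383.4403
Sum = 185.0000 + 383.4403 = 568.4403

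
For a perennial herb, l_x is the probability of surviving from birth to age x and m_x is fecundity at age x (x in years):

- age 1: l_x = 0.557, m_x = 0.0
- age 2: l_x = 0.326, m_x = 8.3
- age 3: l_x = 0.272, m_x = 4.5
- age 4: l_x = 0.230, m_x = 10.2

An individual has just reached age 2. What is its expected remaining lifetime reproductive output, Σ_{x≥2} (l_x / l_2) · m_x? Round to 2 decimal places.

l_2 = 0.326. Conditional survival from age 2 to x is l_x / l_2.
  x=2: (0.326/0.326) × 8.3 = 8.3000
  x=3: (0.272/0.326) × 4.5 = 3.7546
  x=4: (0.230/0.326) × 10.2 = 7.1963
Sum = 8.3000 + 3.7546 + 7.1963 = 19.2509

19.25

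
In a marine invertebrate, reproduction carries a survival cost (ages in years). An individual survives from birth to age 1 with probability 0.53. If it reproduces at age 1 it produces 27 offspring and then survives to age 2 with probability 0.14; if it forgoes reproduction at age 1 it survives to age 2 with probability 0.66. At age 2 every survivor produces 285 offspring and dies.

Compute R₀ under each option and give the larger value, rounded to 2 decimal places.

99.69

breed at age 1: R₀ = 0.53 × (27 + 0.14 × 285) = 0.53 × 66.9000 = 35.4570
delay to age 2: R₀ = 0.53 × (0.66 × 285) = 0.53 × 188.1000 = 99.6930
Higher: delay to age 2 (99.6930).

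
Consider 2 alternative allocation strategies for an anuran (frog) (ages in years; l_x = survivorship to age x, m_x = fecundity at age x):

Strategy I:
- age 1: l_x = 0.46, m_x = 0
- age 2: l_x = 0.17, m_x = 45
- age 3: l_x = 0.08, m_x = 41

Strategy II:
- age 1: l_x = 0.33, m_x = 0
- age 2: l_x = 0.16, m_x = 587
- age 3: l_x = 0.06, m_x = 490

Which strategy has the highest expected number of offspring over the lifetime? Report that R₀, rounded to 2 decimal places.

Strategy I: R₀ = 0.46×0 + 0.17×45 + 0.08×41 = 10.9300
Strategy II: R₀ = 0.33×0 + 0.16×587 + 0.06×490 = 123.3200
Highest R₀: strategy II with 123.3200.

123.32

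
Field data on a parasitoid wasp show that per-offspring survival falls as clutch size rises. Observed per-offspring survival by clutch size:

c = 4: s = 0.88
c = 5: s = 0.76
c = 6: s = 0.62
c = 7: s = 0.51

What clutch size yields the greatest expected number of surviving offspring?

5

Expected surviving offspring = c × s(c):
  c=4: 4 × 0.88 = 3.520
  c=5: 5 × 0.76 = 3.800
  c=6: 6 × 0.62 = 3.720
  c=7: 7 × 0.51 = 3.570
Maximum at c = 5 (3.800 surviving offspring).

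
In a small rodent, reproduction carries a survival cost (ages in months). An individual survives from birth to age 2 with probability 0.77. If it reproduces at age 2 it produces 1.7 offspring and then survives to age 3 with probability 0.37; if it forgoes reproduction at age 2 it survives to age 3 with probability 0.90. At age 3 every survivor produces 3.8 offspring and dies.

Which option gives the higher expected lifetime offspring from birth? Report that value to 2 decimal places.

breed at age 2: R₀ = 0.77 × (1.7 + 0.37 × 3.8) = 0.77 × 3.1060 = 2.3916
delay to age 3: R₀ = 0.77 × (0.90 × 3.8) = 0.77 × 3.4200 = 2.6334
Higher: delay to age 3 (2.6334).

2.63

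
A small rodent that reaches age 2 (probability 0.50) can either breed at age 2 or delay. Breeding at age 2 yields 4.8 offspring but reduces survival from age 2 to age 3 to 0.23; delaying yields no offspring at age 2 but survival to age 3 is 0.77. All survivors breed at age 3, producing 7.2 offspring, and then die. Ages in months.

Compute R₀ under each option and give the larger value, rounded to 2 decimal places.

breed at age 2: R₀ = 0.50 × (4.8 + 0.23 × 7.2) = 0.50 × 6.4560 = 3.2280
delay to age 3: R₀ = 0.50 × (0.77 × 7.2) = 0.50 × 5.5440 = 2.7720
Higher: breed at age 2 (3.2280).

3.23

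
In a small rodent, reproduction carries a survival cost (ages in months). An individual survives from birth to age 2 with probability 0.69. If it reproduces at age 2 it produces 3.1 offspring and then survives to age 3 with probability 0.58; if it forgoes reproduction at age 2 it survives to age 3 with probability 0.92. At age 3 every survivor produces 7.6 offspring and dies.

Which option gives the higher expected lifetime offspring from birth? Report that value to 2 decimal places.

breed at age 2: R₀ = 0.69 × (3.1 + 0.58 × 7.6) = 0.69 × 7.5080 = 5.1805
delay to age 3: R₀ = 0.69 × (0.92 × 7.6) = 0.69 × 6.9920 = 4.8245
Higher: breed at age 2 (5.1805).

5.18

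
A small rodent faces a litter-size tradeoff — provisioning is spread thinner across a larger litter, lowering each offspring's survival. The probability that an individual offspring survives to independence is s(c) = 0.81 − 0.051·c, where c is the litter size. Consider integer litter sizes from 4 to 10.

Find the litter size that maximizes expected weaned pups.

Expected weaned pups = c × s(c):
  c=4: 4 × 0.606 = 2.424
  c=5: 5 × 0.555 = 2.775
  c=6: 6 × 0.504 = 3.024
  c=7: 7 × 0.453 = 3.171
  c=8: 8 × 0.402 = 3.216
  c=9: 9 × 0.351 = 3.159
  c=10: 10 × 0.300 = 3.000
Maximum at c = 8 (3.216 weaned pups).

8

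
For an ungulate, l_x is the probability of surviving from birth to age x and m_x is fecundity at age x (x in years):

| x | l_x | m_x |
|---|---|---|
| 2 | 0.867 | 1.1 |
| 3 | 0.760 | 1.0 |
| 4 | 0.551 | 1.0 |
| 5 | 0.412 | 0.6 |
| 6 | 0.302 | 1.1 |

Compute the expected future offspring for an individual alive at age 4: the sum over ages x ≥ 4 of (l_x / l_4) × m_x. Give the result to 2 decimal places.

l_4 = 0.551. Conditional survival from age 4 to x is l_x / l_4.
  x=4: (0.551/0.551) × 1.0 = 1.0000
  x=5: (0.412/0.551) × 0.6 = 0.4486
  x=6: (0.302/0.551) × 1.1 = 0.6029
Sum = 1.0000 + 0.4486 + 0.6029 = 2.0515

2.05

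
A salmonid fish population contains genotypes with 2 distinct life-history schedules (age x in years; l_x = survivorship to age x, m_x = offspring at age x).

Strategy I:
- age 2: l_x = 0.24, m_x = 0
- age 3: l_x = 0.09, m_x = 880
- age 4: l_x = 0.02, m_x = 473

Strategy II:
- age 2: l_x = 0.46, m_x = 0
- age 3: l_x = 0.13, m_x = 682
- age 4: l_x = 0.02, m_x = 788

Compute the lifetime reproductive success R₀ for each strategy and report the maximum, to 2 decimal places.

104.42

Strategy I: R₀ = 0.24×0 + 0.09×880 + 0.02×473 = 88.6600
Strategy II: R₀ = 0.46×0 + 0.13×682 + 0.02×788 = 104.4200
Highest R₀: strategy II with 104.4200.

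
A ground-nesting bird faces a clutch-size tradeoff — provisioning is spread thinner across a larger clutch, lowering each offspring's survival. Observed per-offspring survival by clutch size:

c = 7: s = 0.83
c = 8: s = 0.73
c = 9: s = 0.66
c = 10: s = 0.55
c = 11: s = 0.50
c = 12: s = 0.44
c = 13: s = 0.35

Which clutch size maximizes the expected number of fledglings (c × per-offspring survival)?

Expected fledglings = c × s(c):
  c=7: 7 × 0.83 = 5.810
  c=8: 8 × 0.73 = 5.840
  c=9: 9 × 0.66 = 5.940
  c=10: 10 × 0.55 = 5.500
  c=11: 11 × 0.50 = 5.500
  c=12: 12 × 0.44 = 5.280
  c=13: 13 × 0.35 = 4.550
Maximum at c = 9 (5.940 fledglings).

9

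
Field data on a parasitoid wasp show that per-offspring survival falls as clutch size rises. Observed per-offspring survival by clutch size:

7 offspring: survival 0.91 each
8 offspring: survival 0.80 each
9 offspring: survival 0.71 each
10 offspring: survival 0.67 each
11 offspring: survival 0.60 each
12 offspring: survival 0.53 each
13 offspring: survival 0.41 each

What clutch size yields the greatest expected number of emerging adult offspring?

10

Expected emerging adult offspring = c × s(c):
  c=7: 7 × 0.91 = 6.370
  c=8: 8 × 0.80 = 6.400
  c=9: 9 × 0.71 = 6.390
  c=10: 10 × 0.67 = 6.700
  c=11: 11 × 0.60 = 6.600
  c=12: 12 × 0.53 = 6.360
  c=13: 13 × 0.41 = 5.330
Maximum at c = 10 (6.700 emerging adult offspring).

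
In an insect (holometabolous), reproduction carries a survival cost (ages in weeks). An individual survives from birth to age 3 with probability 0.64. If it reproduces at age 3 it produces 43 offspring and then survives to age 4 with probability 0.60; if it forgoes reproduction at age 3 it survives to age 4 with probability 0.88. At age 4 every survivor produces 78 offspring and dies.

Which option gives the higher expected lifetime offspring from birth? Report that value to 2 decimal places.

breed at age 3: R₀ = 0.64 × (43 + 0.60 × 78) = 0.64 × 89.8000 = 57.4720
delay to age 4: R₀ = 0.64 × (0.88 × 78) = 0.64 × 68.6400 = 43.9296
Higher: breed at age 3 (57.4720).

57.47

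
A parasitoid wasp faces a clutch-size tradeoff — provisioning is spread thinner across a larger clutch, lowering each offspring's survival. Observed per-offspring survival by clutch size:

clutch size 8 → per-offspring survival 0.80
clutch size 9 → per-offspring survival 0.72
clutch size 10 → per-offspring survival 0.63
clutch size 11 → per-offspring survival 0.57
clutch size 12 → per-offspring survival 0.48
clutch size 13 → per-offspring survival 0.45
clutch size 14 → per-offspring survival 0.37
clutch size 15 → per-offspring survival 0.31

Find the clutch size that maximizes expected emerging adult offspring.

Expected emerging adult offspring = c × s(c):
  c=8: 8 × 0.80 = 6.400
  c=9: 9 × 0.72 = 6.480
  c=10: 10 × 0.63 = 6.300
  c=11: 11 × 0.57 = 6.270
  c=12: 12 × 0.48 = 5.760
  c=13: 13 × 0.45 = 5.850
  c=14: 14 × 0.37 = 5.180
  c=15: 15 × 0.31 = 4.650
Maximum at c = 9 (6.480 emerging adult offspring).

9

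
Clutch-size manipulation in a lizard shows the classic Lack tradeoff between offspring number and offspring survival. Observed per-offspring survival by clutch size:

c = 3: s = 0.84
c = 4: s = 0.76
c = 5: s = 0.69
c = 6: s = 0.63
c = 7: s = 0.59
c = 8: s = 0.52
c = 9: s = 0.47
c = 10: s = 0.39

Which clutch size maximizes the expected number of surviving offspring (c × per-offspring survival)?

9

Expected surviving offspring = c × s(c):
  c=3: 3 × 0.84 = 2.520
  c=4: 4 × 0.76 = 3.040
  c=5: 5 × 0.69 = 3.450
  c=6: 6 × 0.63 = 3.780
  c=7: 7 × 0.59 = 4.130
  c=8: 8 × 0.52 = 4.160
  c=9: 9 × 0.47 = 4.230
  c=10: 10 × 0.39 = 3.900
Maximum at c = 9 (4.230 surviving offspring).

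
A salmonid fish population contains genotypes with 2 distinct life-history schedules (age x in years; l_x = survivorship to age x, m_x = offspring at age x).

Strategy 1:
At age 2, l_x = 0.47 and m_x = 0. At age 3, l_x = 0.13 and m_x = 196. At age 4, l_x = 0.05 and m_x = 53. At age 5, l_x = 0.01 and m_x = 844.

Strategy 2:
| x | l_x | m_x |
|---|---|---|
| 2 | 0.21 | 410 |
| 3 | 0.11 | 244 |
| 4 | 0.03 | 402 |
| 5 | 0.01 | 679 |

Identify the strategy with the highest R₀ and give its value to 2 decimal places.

Strategy 1: R₀ = 0.47×0 + 0.13×196 + 0.05×53 + 0.01×844 = 36.5700
Strategy 2: R₀ = 0.21×410 + 0.11×244 + 0.03×402 + 0.01×679 = 131.7900
Highest R₀: strategy 2 with 131.7900.

131.79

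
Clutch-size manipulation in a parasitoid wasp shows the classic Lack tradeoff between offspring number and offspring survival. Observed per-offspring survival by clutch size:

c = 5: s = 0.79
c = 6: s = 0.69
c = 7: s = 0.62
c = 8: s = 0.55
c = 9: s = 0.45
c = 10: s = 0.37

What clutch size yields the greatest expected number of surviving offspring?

Expected surviving offspring = c × s(c):
  c=5: 5 × 0.79 = 3.950
  c=6: 6 × 0.69 = 4.140
  c=7: 7 × 0.62 = 4.340
  c=8: 8 × 0.55 = 4.400
  c=9: 9 × 0.45 = 4.050
  c=10: 10 × 0.37 = 3.700
Maximum at c = 8 (4.400 surviving offspring).

8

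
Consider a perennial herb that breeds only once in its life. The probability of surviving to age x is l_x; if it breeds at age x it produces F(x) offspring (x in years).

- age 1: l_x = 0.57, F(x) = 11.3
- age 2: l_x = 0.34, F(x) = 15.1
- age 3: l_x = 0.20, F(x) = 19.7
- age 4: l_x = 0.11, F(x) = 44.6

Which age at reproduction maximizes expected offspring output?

1

Expected offspring if breeding at age x = l_x × F(x):
  age 1: 0.57 × 11.3 = 6.441
  age 2: 0.34 × 15.1 = 5.134
  age 3: 0.20 × 19.7 = 3.940
  age 4: 0.11 × 44.6 = 4.906
Maximum at age 1 (6.441).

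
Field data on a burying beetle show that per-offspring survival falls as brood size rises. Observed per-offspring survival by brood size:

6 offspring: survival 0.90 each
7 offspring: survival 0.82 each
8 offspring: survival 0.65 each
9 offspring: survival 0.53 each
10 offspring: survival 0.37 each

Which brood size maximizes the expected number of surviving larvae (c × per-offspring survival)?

7

Expected surviving larvae = c × s(c):
  c=6: 6 × 0.90 = 5.400
  c=7: 7 × 0.82 = 5.740
  c=8: 8 × 0.65 = 5.200
  c=9: 9 × 0.53 = 4.770
  c=10: 10 × 0.37 = 3.700
Maximum at c = 7 (5.740 surviving larvae).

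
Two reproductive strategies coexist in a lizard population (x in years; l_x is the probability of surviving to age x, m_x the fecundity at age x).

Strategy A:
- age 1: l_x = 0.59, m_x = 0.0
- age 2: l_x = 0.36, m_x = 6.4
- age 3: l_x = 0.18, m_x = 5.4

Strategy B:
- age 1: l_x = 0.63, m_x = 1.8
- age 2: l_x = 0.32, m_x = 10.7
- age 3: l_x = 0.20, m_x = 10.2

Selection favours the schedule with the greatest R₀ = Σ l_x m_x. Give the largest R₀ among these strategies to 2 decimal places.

Strategy A: R₀ = 0.59×0.0 + 0.36×6.4 + 0.18×5.4 = 3.2760
Strategy B: R₀ = 0.63×1.8 + 0.32×10.7 + 0.20×10.2 = 6.5980
Highest R₀: strategy B with 6.5980.

6.60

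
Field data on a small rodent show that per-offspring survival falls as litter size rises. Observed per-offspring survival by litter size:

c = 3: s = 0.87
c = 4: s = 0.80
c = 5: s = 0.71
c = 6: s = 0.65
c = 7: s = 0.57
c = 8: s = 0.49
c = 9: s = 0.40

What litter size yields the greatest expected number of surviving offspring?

Expected surviving offspring = c × s(c):
  c=3: 3 × 0.87 = 2.610
  c=4: 4 × 0.80 = 3.200
  c=5: 5 × 0.71 = 3.550
  c=6: 6 × 0.65 = 3.900
  c=7: 7 × 0.57 = 3.990
  c=8: 8 × 0.49 = 3.920
  c=9: 9 × 0.40 = 3.600
Maximum at c = 7 (3.990 surviving offspring).

7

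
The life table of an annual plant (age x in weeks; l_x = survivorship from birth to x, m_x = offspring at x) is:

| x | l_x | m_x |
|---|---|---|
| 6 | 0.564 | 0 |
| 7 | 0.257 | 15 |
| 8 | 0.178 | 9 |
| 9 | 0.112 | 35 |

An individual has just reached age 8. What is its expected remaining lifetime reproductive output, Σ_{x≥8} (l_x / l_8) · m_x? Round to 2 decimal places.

l_8 = 0.178. Conditional survival from age 8 to x is l_x / l_8.
  x=8: (0.178/0.178) × 9 = 9.0000
  x=9: (0.112/0.178) × 35 = 22.0225
Sum = 9.0000 + 22.0225 = 31.0225

31.02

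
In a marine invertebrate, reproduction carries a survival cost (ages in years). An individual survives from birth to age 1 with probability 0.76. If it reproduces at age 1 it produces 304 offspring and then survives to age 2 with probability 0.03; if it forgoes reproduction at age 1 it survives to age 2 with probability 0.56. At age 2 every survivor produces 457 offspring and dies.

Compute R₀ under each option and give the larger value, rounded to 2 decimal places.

breed at age 1: R₀ = 0.76 × (304 + 0.03 × 457) = 0.76 × 317.7100 = 241.4596
delay to age 2: R₀ = 0.76 × (0.56 × 457) = 0.76 × 255.9200 = 194.4992
Higher: breed at age 1 (241.4596).

241.46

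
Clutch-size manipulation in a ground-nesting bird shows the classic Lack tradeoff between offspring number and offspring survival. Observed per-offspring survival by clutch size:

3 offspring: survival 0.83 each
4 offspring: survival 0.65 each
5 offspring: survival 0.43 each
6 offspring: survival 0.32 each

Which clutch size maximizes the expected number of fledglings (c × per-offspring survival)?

Expected fledglings = c × s(c):
  c=3: 3 × 0.83 = 2.490
  c=4: 4 × 0.65 = 2.600
  c=5: 5 × 0.43 = 2.150
  c=6: 6 × 0.32 = 1.920
Maximum at c = 4 (2.600 fledglings).

4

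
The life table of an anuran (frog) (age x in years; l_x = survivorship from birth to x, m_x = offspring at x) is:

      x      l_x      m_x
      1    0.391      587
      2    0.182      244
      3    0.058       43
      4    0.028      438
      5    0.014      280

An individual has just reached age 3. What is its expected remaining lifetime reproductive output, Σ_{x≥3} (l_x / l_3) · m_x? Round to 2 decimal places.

l_3 = 0.058. Conditional survival from age 3 to x is l_x / l_3.
  x=3: (0.058/0.058) × 43 = 43.0000
  x=4: (0.028/0.058) × 438 = 211.4483
  x=5: (0.014/0.058) × 280 = 67.5862
Sum = 43.0000 + 211.4483 + 67.5862 = 322.0345

322.03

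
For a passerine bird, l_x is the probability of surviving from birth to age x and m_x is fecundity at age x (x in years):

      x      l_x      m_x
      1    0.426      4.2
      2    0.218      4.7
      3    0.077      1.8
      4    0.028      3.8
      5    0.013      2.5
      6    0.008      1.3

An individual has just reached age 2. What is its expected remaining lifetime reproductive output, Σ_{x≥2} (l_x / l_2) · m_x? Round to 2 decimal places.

6.02

l_2 = 0.218. Conditional survival from age 2 to x is l_x / l_2.
  x=2: (0.218/0.218) × 4.7 = 4.7000
  x=3: (0.077/0.218) × 1.8 = 0.6358
  x=4: (0.028/0.218) × 3.8 = 0.4881
  x=5: (0.013/0.218) × 2.5 = 0.1491
  x=6: (0.008/0.218) × 1.3 = 0.0477
Sum = 4.7000 + 0.6358 + 0.4881 + 0.1491 + 0.0477 = 6.0206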